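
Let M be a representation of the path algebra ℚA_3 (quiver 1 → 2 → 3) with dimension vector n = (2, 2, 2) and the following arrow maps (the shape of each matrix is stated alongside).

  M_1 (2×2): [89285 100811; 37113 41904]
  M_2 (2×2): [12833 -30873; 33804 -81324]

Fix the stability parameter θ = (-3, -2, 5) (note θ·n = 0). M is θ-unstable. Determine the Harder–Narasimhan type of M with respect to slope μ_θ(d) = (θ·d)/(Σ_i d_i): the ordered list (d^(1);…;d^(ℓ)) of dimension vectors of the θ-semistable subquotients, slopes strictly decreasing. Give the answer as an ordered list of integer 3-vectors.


Via rank(M_{q-1}∘⋯∘M_p): M ≅ I[1,2], I[1,3], I[3,3].
μ_θ-semistable layers: μ^(1)=5; μ^(2)=-2; μ^(3)=-3

((0, 0, 2); (0, 2, 0); (2, 0, 0))


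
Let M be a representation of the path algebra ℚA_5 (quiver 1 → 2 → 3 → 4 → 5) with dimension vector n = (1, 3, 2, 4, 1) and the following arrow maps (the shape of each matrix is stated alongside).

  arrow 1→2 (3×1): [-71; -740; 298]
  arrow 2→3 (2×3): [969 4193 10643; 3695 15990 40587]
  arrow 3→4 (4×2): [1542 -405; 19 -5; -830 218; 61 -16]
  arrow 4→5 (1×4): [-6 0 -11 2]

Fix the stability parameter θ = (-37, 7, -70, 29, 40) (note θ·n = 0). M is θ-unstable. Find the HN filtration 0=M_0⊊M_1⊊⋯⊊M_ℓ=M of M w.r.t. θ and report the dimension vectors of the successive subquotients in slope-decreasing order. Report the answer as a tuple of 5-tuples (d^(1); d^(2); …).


Via rank(M_{q-1}∘⋯∘M_p): M ≅ I[1,4], I[2,2], I[2,4], I[4,4], I[4,5].
μ_θ-semistable layers: μ^(1)=40; μ^(2)=29; μ^(3)=7; μ^(4)=-63/2; μ^(5)=-37

((0, 0, 0, 0, 1); (0, 0, 0, 4, 0); (0, 1, 0, 0, 0); (0, 2, 2, 0, 0); (1, 0, 0, 0, 0))


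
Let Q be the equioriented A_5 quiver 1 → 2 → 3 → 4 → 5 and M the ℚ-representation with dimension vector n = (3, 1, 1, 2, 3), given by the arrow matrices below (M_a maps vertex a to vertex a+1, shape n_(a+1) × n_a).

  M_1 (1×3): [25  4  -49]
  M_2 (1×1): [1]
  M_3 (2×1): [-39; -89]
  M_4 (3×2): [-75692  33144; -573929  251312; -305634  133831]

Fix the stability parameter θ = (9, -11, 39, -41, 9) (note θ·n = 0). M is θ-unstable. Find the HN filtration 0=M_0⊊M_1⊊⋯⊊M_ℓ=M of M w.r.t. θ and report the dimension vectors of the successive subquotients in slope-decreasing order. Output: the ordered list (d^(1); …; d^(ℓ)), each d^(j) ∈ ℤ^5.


Barcode: M ≅ I[1,1]^2, I[1,5], I[4,5], I[5,5]. HN layers by μ_θ (3 steps, strictly decreasing):
  μ^(1)=9; μ^(2)=-1; μ^(3)=-41

((2, 0, 0, 0, 3); (1, 1, 1, 1, 0); (0, 0, 0, 1, 0))


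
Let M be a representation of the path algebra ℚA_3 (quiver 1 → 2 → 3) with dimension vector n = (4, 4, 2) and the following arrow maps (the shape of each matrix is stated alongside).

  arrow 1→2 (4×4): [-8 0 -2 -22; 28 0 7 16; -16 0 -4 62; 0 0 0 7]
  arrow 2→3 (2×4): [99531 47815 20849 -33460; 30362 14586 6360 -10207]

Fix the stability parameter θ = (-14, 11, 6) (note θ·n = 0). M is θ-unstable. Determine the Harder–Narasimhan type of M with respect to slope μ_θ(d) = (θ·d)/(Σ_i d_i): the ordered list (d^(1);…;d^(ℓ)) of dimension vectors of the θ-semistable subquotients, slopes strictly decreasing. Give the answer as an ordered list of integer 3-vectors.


Barcode: M ≅ I[1,1]^2, I[1,3]^2, I[2,2]^2. HN layers by μ_θ (3 steps, strictly decreasing):
  μ^(1)=11; μ^(2)=17/2; μ^(3)=-14

((0, 2, 0); (0, 2, 2); (4, 0, 0))


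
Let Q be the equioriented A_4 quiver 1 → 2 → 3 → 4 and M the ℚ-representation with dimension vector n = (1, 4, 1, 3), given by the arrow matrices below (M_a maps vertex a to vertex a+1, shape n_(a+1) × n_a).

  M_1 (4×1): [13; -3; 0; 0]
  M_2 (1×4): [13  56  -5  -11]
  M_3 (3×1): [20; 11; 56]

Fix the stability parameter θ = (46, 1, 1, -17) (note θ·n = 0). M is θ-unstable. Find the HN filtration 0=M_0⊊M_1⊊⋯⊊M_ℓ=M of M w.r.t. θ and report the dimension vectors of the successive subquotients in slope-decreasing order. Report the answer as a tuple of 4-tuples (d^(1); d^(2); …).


Interval decomposition of M: I[1,4], I[2,2]^3, I[4,4]^2.
HN type (ℓ=3): μ^(1)=31/4; μ^(2)=1; μ^(3)=-17

((1, 1, 1, 1); (0, 3, 0, 0); (0, 0, 0, 2))


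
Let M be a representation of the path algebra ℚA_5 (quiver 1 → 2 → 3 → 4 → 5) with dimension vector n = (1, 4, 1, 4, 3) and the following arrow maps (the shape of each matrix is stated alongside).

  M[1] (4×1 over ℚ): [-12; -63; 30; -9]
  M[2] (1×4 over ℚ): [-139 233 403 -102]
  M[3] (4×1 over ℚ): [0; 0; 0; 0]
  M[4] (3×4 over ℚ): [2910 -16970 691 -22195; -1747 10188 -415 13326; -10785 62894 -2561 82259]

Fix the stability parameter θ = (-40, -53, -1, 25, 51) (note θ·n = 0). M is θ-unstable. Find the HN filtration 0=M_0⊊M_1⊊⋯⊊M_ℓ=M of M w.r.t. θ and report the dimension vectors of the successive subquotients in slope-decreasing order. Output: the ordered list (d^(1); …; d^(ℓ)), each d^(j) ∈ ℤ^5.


Barcode: M ≅ I[1,3], I[2,2]^3, I[4,4], I[4,5]^3. HN layers by μ_θ (5 steps, strictly decreasing):
  μ^(1)=51; μ^(2)=25; μ^(3)=-1; μ^(4)=-93/2; μ^(5)=-53

((0, 0, 0, 0, 3); (0, 0, 0, 4, 0); (0, 0, 1, 0, 0); (1, 1, 0, 0, 0); (0, 3, 0, 0, 0))


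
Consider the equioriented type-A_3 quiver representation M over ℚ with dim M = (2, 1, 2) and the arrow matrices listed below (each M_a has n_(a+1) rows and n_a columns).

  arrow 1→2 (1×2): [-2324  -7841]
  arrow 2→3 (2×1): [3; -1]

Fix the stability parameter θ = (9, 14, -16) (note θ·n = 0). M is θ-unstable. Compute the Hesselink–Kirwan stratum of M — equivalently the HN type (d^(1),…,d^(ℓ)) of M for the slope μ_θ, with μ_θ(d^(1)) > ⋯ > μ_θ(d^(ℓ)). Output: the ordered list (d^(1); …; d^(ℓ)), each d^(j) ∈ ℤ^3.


Barcode: M ≅ I[1,1], I[1,3], I[3,3]. HN layers by μ_θ (3 steps, strictly decreasing):
  μ^(1)=9; μ^(2)=7/3; μ^(3)=-16

((1, 0, 0); (1, 1, 1); (0, 0, 1))


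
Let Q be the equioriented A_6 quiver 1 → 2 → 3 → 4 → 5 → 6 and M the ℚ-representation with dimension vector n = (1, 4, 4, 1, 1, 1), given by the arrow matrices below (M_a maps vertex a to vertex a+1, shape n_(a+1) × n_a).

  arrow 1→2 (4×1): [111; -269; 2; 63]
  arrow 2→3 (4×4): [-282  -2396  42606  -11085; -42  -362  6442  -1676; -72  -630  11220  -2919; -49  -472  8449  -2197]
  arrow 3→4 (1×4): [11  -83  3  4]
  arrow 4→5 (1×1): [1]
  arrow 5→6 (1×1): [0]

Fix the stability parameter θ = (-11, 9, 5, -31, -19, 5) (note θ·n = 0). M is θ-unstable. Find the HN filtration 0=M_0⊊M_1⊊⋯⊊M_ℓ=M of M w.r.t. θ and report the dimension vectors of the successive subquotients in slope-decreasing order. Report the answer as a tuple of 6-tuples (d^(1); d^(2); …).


Via rank(M_{q-1}∘⋯∘M_p): M ≅ I[1,3], I[2,2], I[2,3], I[2,5], I[3,3], I[6,6].
μ_θ-semistable layers: μ^(1)=9; μ^(2)=7; μ^(3)=5; μ^(4)=-9; μ^(5)=-11

((0, 1, 0, 0, 0, 0); (0, 2, 2, 0, 0, 0); (0, 0, 1, 0, 0, 1); (0, 1, 1, 1, 1, 0); (1, 0, 0, 0, 0, 0))


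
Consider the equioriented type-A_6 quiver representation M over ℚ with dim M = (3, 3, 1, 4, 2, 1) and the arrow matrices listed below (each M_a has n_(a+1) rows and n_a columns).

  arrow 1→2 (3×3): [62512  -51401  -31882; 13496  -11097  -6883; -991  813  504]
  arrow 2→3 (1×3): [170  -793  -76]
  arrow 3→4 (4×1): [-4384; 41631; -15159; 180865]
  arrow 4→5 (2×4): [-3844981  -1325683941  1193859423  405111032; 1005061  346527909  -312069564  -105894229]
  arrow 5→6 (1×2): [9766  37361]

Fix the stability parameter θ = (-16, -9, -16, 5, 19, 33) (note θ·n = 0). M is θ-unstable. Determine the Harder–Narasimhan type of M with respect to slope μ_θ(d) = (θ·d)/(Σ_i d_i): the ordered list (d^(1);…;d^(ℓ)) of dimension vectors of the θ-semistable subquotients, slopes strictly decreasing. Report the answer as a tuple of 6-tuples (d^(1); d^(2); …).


Interval decomposition of M: I[1,2]^2, I[1,6], I[4,4]^2, I[4,5].
HN type (ℓ=6): μ^(1)=33; μ^(2)=19; μ^(3)=5; μ^(4)=-9; μ^(5)=-25/2; μ^(6)=-16

((0, 0, 0, 0, 0, 1); (0, 0, 0, 0, 2, 0); (0, 0, 0, 4, 0, 0); (0, 2, 0, 0, 0, 0); (0, 1, 1, 0, 0, 0); (3, 0, 0, 0, 0, 0))


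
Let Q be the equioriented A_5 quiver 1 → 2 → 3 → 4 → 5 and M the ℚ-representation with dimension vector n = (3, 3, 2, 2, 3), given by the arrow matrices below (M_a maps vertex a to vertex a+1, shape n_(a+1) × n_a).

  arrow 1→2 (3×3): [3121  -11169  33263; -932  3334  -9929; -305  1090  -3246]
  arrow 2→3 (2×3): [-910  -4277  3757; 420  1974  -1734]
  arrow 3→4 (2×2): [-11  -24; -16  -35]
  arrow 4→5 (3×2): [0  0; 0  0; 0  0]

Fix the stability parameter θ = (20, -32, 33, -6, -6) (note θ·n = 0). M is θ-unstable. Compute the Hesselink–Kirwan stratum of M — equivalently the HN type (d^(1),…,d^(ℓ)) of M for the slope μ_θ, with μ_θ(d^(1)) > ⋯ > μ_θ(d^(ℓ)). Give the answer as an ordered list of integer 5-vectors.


Via rank(M_{q-1}∘⋯∘M_p): M ≅ I[1,2]^2, I[1,4], I[3,4], I[5,5]^3.
μ_θ-semistable layers: μ^(1)=27/2; μ^(2)=-6

((0, 0, 2, 2, 0); (3, 3, 0, 0, 3))


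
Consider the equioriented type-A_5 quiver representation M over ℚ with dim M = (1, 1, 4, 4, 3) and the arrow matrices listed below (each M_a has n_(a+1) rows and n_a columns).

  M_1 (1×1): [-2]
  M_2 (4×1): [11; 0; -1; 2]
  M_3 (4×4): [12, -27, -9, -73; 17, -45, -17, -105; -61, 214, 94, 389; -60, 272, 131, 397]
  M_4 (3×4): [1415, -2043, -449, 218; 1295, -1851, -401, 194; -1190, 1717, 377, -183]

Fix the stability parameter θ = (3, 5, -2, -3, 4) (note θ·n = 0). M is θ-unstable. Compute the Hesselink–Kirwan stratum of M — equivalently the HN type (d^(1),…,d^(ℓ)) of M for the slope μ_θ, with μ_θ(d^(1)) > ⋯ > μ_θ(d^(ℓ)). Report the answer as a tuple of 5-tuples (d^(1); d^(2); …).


Barcode: M ≅ I[1,4], I[3,4], I[3,5]^2, I[5,5]. HN layers by μ_θ (3 steps, strictly decreasing):
  μ^(1)=4; μ^(2)=3/4; μ^(3)=-5/2

((0, 0, 0, 0, 3); (1, 1, 1, 1, 0); (0, 0, 3, 3, 0))


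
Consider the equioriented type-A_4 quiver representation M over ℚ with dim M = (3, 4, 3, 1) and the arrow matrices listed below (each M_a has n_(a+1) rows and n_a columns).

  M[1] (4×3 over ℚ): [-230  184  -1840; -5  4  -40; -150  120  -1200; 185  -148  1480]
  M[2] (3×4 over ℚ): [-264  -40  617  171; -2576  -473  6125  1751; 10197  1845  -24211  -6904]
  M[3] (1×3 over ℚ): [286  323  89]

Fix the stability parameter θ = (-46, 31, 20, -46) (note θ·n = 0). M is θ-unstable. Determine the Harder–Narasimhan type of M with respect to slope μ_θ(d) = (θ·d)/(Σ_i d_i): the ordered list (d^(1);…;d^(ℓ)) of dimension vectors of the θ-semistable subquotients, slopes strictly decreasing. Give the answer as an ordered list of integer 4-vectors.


Via rank(M_{q-1}∘⋯∘M_p): M ≅ I[1,1]^2, I[1,4], I[2,2], I[2,3]^2.
μ_θ-semistable layers: μ^(1)=31; μ^(2)=51/2; μ^(3)=5/3; μ^(4)=-46

((0, 1, 0, 0); (0, 2, 2, 0); (0, 1, 1, 1); (3, 0, 0, 0))


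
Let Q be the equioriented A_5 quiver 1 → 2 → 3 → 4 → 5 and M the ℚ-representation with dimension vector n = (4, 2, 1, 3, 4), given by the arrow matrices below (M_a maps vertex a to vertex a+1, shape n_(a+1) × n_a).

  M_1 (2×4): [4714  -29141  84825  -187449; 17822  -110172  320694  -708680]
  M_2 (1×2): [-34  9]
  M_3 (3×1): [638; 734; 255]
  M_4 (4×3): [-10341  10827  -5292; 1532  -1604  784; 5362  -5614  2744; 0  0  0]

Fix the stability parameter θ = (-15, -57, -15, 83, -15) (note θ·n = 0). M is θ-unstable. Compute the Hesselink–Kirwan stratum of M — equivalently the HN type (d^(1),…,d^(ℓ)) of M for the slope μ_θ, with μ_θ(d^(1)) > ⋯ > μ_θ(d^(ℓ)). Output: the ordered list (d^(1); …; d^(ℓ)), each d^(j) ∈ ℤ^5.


Interval decomposition of M: I[1,1]^2, I[1,2], I[1,4], I[4,4], I[4,5], I[5,5]^3.
HN type (ℓ=4): μ^(1)=83; μ^(2)=34; μ^(3)=-15; μ^(4)=-36

((0, 0, 0, 2, 0); (0, 0, 0, 1, 1); (2, 0, 1, 0, 3); (2, 2, 0, 0, 0))


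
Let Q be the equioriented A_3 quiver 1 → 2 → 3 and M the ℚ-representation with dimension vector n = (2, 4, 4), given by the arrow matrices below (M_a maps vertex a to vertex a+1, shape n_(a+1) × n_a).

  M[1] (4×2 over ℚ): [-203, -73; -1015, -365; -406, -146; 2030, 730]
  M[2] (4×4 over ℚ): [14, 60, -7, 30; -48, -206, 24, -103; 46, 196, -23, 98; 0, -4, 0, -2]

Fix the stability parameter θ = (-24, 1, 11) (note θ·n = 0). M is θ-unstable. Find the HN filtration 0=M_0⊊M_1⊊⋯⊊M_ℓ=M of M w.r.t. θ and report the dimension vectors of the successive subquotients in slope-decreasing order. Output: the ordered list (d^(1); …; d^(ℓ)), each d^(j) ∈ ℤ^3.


Interval decomposition of M: I[1,1], I[1,2], I[2,2], I[2,3]^2, I[3,3]^2.
HN type (ℓ=3): μ^(1)=11; μ^(2)=1; μ^(3)=-24

((0, 0, 4); (0, 4, 0); (2, 0, 0))


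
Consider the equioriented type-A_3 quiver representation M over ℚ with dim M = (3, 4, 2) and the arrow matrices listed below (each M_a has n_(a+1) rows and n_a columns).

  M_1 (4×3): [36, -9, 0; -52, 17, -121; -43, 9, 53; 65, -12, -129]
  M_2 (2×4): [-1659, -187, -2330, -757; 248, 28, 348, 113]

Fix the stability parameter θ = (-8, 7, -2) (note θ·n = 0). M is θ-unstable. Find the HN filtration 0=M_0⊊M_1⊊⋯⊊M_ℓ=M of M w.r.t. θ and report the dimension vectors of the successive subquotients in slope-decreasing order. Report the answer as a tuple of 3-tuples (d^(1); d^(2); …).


Interval decomposition of M: I[1,2], I[1,3]^2, I[2,2].
HN type (ℓ=3): μ^(1)=7; μ^(2)=5/2; μ^(3)=-8

((0, 2, 0); (0, 2, 2); (3, 0, 0))


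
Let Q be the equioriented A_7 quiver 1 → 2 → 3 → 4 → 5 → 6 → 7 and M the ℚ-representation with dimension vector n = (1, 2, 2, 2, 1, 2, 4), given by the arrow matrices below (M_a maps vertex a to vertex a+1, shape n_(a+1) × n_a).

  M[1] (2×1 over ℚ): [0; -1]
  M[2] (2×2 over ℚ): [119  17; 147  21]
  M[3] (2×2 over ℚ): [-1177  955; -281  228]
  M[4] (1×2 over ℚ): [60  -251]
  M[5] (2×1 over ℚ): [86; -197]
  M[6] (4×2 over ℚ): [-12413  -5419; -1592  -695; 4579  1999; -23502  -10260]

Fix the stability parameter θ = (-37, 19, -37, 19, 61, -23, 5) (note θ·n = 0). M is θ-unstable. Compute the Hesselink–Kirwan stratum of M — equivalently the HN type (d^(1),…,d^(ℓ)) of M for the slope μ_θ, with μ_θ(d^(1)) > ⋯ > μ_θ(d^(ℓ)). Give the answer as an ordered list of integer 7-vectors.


Interval decomposition of M: I[1,7], I[2,2], I[3,4], I[6,7], I[7,7]^2.
HN type (ℓ=6): μ^(1)=19; μ^(2)=31/2; μ^(3)=5; μ^(4)=-9; μ^(5)=-23; μ^(6)=-37

((0, 1, 0, 1, 0, 0, 0); (0, 0, 0, 1, 1, 1, 1); (0, 0, 0, 0, 0, 0, 3); (0, 1, 1, 0, 0, 0, 0); (0, 0, 0, 0, 0, 1, 0); (1, 0, 1, 0, 0, 0, 0))


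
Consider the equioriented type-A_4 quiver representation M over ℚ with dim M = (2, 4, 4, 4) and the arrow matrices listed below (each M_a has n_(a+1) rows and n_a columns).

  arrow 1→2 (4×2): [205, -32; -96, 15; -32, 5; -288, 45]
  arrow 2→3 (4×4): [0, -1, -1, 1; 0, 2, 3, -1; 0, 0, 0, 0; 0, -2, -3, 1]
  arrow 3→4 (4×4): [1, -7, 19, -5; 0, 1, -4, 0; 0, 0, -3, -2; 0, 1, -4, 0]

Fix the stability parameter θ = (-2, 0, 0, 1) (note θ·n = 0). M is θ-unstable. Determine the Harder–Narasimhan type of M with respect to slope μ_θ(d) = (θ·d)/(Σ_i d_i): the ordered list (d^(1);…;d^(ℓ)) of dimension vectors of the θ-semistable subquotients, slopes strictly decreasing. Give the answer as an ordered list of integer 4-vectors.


Via rank(M_{q-1}∘⋯∘M_p): M ≅ I[1,2], I[1,4], I[2,2], I[2,4], I[3,3], I[3,4], I[4,4].
μ_θ-semistable layers: μ^(1)=1; μ^(2)=0; μ^(3)=-2

((0, 0, 0, 4); (0, 4, 4, 0); (2, 0, 0, 0))


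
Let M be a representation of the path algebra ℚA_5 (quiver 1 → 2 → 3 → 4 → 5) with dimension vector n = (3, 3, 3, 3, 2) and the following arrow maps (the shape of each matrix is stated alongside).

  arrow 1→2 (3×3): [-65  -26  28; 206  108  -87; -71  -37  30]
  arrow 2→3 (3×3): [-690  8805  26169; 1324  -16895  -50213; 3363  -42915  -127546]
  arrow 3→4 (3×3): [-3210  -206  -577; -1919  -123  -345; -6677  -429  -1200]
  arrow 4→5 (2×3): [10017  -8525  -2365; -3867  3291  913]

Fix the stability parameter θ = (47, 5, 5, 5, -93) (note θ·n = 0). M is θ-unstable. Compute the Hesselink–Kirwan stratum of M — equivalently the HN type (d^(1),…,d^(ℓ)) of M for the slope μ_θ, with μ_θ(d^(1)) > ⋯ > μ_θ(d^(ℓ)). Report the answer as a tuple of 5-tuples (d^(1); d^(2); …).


Barcode: M ≅ I[1,2], I[1,3], I[1,4], I[3,5], I[4,5]. HN layers by μ_θ (5 steps, strictly decreasing):
  μ^(1)=26; μ^(2)=19; μ^(3)=31/2; μ^(4)=-83/3; μ^(5)=-44

((1, 1, 0, 0, 0); (1, 1, 1, 0, 0); (1, 1, 1, 1, 0); (0, 0, 1, 1, 1); (0, 0, 0, 1, 1))


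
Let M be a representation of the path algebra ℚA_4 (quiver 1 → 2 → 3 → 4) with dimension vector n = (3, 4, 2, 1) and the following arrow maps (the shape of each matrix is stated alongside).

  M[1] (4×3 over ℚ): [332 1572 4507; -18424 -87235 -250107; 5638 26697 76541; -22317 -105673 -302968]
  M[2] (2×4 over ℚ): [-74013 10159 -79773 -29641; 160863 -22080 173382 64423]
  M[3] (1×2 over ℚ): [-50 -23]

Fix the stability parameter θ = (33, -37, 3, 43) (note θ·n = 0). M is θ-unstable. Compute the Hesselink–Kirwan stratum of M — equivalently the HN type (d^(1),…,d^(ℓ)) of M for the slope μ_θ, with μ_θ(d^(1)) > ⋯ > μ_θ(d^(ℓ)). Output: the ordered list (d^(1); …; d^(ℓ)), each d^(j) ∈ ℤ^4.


Interval decomposition of M: I[1,2], I[1,3], I[1,4], I[2,2].
HN type (ℓ=4): μ^(1)=43; μ^(2)=3; μ^(3)=-2; μ^(4)=-37

((0, 0, 0, 1); (0, 0, 2, 0); (3, 3, 0, 0); (0, 1, 0, 0))


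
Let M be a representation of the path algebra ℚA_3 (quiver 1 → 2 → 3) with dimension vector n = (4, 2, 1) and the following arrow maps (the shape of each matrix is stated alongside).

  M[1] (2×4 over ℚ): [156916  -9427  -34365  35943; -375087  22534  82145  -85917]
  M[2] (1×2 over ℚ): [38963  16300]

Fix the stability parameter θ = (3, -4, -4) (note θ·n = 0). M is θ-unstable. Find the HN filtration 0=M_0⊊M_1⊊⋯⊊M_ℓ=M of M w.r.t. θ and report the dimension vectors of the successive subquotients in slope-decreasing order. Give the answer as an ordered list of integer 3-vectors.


Via rank(M_{q-1}∘⋯∘M_p): M ≅ I[1,1]^2, I[1,2], I[1,3].
μ_θ-semistable layers: μ^(1)=3; μ^(2)=-1/2; μ^(3)=-5/3

((2, 0, 0); (1, 1, 0); (1, 1, 1))


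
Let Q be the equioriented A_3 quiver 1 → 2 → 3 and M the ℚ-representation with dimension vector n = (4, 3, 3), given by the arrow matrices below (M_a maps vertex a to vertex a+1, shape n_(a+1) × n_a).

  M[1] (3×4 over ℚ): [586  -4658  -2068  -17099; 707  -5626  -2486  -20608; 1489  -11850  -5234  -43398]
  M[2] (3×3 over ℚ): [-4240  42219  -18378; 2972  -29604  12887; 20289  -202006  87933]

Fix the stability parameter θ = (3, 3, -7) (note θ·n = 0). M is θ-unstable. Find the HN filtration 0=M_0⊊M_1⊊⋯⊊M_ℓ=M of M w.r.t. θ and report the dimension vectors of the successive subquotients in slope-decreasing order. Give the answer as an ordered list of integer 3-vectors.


Via rank(M_{q-1}∘⋯∘M_p): M ≅ I[1,1]^2, I[1,3]^2, I[2,3].
μ_θ-semistable layers: μ^(1)=3; μ^(2)=-1/3; μ^(3)=-2

((2, 0, 0); (2, 2, 2); (0, 1, 1))


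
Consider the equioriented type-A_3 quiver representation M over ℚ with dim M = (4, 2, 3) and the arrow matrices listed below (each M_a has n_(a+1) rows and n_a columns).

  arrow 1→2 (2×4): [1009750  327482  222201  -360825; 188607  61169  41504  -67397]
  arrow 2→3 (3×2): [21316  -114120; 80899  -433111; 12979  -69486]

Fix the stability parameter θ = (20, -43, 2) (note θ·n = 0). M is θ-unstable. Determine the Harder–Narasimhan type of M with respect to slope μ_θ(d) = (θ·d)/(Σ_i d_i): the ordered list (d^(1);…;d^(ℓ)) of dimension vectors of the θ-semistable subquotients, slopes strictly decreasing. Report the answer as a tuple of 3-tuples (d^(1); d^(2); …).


Barcode: M ≅ I[1,1]^2, I[1,3]^2, I[3,3]. HN layers by μ_θ (3 steps, strictly decreasing):
  μ^(1)=20; μ^(2)=2; μ^(3)=-23/2

((2, 0, 0); (0, 0, 3); (2, 2, 0))


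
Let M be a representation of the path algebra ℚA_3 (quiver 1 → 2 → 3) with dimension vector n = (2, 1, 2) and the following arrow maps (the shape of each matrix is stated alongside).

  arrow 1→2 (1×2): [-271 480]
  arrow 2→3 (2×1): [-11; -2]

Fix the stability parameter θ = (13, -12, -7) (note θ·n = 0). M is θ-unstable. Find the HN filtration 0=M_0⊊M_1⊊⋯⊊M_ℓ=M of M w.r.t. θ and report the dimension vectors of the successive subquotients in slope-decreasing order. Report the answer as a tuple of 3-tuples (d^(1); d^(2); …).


Interval decomposition of M: I[1,1], I[1,3], I[3,3].
HN type (ℓ=3): μ^(1)=13; μ^(2)=-2; μ^(3)=-7

((1, 0, 0); (1, 1, 1); (0, 0, 1))


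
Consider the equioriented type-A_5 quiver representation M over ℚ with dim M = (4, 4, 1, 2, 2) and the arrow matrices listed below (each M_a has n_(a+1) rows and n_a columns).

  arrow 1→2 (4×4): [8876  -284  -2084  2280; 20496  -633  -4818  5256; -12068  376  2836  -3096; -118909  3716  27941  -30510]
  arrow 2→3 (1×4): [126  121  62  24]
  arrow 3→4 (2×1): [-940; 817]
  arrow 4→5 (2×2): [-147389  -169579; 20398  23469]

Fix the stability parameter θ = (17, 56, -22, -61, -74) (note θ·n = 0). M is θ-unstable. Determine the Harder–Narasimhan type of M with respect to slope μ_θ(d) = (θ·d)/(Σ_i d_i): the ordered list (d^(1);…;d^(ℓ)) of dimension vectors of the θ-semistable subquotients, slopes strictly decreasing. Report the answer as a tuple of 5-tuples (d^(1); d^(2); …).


Barcode: M ≅ I[1,1]^2, I[1,2], I[1,5], I[2,2]^2, I[4,5]. HN layers by μ_θ (4 steps, strictly decreasing):
  μ^(1)=56; μ^(2)=17; μ^(3)=-84/5; μ^(4)=-135/2

((0, 3, 0, 0, 0); (3, 0, 0, 0, 0); (1, 1, 1, 1, 1); (0, 0, 0, 1, 1))


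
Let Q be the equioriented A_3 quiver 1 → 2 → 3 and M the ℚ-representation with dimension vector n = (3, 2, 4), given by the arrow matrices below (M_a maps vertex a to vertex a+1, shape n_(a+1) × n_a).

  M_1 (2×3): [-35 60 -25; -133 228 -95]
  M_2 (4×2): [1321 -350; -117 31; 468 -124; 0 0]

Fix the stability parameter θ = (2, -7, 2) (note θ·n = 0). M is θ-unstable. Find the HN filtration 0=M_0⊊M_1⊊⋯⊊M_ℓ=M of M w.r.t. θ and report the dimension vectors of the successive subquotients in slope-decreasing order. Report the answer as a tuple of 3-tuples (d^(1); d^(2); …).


Via rank(M_{q-1}∘⋯∘M_p): M ≅ I[1,1]^2, I[1,3], I[2,3], I[3,3]^2.
μ_θ-semistable layers: μ^(1)=2; μ^(2)=-5/2; μ^(3)=-7

((2, 0, 4); (1, 1, 0); (0, 1, 0))


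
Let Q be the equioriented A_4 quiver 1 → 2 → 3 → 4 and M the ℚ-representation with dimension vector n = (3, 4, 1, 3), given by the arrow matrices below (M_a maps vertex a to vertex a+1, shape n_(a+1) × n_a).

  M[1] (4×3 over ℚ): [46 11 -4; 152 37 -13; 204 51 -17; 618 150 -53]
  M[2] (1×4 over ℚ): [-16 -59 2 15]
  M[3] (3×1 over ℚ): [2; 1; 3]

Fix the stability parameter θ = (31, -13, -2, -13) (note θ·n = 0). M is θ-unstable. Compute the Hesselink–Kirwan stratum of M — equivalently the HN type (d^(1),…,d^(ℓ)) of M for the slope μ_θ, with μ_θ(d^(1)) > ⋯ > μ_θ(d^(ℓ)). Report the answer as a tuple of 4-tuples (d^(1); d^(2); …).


Interval decomposition of M: I[1,1], I[1,2], I[1,4], I[2,2]^2, I[4,4]^2.
HN type (ℓ=4): μ^(1)=31; μ^(2)=9; μ^(3)=3/4; μ^(4)=-13

((1, 0, 0, 0); (1, 1, 0, 0); (1, 1, 1, 1); (0, 2, 0, 2))


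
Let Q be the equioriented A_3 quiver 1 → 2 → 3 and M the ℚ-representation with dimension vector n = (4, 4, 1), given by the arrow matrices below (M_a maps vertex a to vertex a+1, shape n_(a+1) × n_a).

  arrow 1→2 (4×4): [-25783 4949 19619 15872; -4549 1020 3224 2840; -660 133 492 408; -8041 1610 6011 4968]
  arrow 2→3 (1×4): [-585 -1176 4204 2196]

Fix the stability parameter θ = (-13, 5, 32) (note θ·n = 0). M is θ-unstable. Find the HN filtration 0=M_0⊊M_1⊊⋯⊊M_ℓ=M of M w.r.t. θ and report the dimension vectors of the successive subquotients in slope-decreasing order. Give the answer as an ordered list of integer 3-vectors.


Barcode: M ≅ I[1,1], I[1,2]^2, I[1,3], I[2,2]. HN layers by μ_θ (3 steps, strictly decreasing):
  μ^(1)=32; μ^(2)=5; μ^(3)=-13

((0, 0, 1); (0, 4, 0); (4, 0, 0))


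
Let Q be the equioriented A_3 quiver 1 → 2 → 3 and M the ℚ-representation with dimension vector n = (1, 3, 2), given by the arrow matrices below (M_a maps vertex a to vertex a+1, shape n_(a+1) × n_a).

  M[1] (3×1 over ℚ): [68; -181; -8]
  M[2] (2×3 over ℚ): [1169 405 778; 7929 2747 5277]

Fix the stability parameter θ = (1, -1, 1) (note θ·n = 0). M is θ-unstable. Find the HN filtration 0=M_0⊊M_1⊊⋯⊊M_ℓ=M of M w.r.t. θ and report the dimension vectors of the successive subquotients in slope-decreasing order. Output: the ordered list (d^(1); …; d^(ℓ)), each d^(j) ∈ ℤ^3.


Barcode: M ≅ I[1,3], I[2,2], I[2,3]. HN layers by μ_θ (3 steps, strictly decreasing):
  μ^(1)=1; μ^(2)=0; μ^(3)=-1

((0, 0, 2); (1, 1, 0); (0, 2, 0))


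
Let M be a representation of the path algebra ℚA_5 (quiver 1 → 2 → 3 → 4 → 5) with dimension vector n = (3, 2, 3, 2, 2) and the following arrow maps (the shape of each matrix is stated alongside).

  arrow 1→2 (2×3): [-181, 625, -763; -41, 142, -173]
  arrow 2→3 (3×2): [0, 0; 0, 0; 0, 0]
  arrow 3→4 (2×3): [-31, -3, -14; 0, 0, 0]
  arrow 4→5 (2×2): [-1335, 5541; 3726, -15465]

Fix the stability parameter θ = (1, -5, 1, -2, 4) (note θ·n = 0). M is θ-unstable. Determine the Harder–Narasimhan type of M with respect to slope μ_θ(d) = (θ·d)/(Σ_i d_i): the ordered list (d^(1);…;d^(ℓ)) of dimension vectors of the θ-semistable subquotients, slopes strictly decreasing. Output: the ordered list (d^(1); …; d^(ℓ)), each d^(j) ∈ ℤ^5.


Via rank(M_{q-1}∘⋯∘M_p): M ≅ I[1,1], I[1,2]^2, I[3,3]^2, I[3,5], I[4,5].
μ_θ-semistable layers: μ^(1)=4; μ^(2)=1; μ^(3)=-1/2; μ^(4)=-2

((0, 0, 0, 0, 2); (1, 0, 2, 0, 0); (0, 0, 1, 1, 0); (2, 2, 0, 1, 0))


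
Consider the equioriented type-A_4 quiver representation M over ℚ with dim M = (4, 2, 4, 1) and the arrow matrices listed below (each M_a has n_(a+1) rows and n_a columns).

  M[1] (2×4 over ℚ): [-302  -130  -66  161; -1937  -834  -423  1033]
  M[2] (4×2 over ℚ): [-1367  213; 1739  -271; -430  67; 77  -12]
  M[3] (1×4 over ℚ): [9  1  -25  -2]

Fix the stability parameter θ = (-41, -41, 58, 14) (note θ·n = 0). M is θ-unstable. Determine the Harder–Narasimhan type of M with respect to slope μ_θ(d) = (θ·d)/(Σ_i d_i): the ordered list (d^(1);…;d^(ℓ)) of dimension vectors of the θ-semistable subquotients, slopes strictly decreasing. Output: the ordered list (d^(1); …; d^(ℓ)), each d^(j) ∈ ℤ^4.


Interval decomposition of M: I[1,1]^2, I[1,3], I[1,4], I[3,3]^2.
HN type (ℓ=3): μ^(1)=58; μ^(2)=36; μ^(3)=-41

((0, 0, 3, 0); (0, 0, 1, 1); (4, 2, 0, 0))


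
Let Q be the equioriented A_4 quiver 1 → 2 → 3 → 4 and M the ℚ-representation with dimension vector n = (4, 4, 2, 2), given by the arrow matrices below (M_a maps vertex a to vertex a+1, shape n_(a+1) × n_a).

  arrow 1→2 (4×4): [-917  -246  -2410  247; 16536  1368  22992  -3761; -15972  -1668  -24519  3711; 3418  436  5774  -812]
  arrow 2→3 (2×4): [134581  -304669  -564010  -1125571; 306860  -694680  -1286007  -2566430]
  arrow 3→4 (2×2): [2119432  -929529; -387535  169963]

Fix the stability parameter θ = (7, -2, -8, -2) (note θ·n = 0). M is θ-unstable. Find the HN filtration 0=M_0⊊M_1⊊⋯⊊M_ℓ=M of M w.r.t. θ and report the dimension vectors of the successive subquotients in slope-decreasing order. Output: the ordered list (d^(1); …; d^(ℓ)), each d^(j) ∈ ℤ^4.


Via rank(M_{q-1}∘⋯∘M_p): M ≅ I[1,1], I[1,2], I[1,4]^2, I[2,2].
μ_θ-semistable layers: μ^(1)=7; μ^(2)=5/2; μ^(3)=-5/4; μ^(4)=-2

((1, 0, 0, 0); (1, 1, 0, 0); (2, 2, 2, 2); (0, 1, 0, 0))


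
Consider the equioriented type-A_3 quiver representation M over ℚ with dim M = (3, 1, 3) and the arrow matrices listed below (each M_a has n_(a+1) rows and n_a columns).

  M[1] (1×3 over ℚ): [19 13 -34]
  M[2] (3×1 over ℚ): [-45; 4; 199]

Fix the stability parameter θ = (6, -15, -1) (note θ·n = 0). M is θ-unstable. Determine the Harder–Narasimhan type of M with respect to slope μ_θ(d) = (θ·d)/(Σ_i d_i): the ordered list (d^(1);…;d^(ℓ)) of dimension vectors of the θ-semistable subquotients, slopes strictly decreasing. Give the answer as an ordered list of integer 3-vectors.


Barcode: M ≅ I[1,1]^2, I[1,3], I[3,3]^2. HN layers by μ_θ (3 steps, strictly decreasing):
  μ^(1)=6; μ^(2)=-1; μ^(3)=-9/2

((2, 0, 0); (0, 0, 3); (1, 1, 0))


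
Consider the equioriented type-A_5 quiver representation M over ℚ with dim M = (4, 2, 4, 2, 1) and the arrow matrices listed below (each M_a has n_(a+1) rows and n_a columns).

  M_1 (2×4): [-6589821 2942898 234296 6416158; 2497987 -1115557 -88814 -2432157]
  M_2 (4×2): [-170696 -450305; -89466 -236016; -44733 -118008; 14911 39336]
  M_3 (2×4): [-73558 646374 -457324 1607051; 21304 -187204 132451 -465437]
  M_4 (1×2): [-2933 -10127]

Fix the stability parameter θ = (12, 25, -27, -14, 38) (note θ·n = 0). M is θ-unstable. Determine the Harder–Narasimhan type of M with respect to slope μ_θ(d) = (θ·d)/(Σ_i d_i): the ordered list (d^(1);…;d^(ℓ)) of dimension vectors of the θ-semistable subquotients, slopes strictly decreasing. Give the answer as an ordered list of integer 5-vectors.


Barcode: M ≅ I[1,1]^2, I[1,4], I[1,5], I[3,3]^2. HN layers by μ_θ (4 steps, strictly decreasing):
  μ^(1)=38; μ^(2)=12; μ^(3)=-1; μ^(4)=-27

((0, 0, 0, 0, 1); (2, 0, 0, 0, 0); (2, 2, 2, 2, 0); (0, 0, 2, 0, 0))


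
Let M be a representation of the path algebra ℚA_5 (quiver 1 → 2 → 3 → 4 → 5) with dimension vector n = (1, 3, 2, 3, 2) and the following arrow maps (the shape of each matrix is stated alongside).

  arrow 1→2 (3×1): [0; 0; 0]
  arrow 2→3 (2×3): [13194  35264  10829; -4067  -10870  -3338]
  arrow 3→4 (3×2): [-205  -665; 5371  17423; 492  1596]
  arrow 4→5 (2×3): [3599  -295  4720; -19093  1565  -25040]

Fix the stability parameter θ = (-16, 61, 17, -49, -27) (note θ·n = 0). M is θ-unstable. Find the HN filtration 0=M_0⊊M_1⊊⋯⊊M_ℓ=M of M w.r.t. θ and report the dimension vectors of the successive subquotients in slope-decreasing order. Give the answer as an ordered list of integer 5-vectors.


Barcode: M ≅ I[1,1], I[2,2], I[2,3], I[2,4], I[4,4], I[4,5], I[5,5]. HN layers by μ_θ (6 steps, strictly decreasing):
  μ^(1)=61; μ^(2)=39; μ^(3)=29/3; μ^(4)=-16; μ^(5)=-27; μ^(6)=-49

((0, 1, 0, 0, 0); (0, 1, 1, 0, 0); (0, 1, 1, 1, 0); (1, 0, 0, 0, 0); (0, 0, 0, 0, 2); (0, 0, 0, 2, 0))


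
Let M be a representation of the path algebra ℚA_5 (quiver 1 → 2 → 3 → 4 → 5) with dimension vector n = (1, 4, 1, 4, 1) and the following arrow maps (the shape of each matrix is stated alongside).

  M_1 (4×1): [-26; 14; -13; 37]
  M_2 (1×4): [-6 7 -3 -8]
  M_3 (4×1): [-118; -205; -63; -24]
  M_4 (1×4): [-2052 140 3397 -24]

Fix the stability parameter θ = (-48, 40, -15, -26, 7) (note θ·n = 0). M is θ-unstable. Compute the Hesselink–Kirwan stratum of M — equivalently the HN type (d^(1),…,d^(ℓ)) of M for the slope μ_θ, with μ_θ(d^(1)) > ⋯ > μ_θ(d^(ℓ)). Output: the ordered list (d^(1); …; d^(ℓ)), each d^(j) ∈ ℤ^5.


Via rank(M_{q-1}∘⋯∘M_p): M ≅ I[1,5], I[2,2]^3, I[4,4]^3.
μ_θ-semistable layers: μ^(1)=40; μ^(2)=7; μ^(3)=-1/3; μ^(4)=-26; μ^(5)=-48

((0, 3, 0, 0, 0); (0, 0, 0, 0, 1); (0, 1, 1, 1, 0); (0, 0, 0, 3, 0); (1, 0, 0, 0, 0))


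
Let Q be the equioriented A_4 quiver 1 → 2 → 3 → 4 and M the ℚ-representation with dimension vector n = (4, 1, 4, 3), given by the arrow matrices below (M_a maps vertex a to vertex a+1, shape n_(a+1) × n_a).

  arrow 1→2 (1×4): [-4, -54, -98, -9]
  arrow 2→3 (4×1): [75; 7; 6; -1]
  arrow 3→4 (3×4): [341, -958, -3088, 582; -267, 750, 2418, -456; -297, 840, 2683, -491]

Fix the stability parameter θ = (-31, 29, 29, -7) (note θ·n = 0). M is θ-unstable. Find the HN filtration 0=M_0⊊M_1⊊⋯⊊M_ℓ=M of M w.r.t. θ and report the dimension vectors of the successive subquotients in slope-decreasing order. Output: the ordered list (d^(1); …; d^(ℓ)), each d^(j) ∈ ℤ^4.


Via rank(M_{q-1}∘⋯∘M_p): M ≅ I[1,1]^3, I[1,4], I[3,3]^2, I[3,4], I[4,4].
μ_θ-semistable layers: μ^(1)=29; μ^(2)=17; μ^(3)=11; μ^(4)=-7; μ^(5)=-31

((0, 0, 2, 0); (0, 1, 1, 1); (0, 0, 1, 1); (0, 0, 0, 1); (4, 0, 0, 0))


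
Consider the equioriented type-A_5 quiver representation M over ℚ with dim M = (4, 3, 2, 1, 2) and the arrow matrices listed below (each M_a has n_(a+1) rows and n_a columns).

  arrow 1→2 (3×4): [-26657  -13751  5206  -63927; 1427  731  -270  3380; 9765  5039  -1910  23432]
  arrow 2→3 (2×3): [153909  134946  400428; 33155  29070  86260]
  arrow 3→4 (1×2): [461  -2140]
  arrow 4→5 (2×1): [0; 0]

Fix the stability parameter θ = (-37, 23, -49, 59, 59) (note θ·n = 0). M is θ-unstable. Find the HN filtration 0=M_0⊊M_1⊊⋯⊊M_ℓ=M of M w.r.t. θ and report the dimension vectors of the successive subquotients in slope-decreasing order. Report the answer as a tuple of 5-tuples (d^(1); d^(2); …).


Via rank(M_{q-1}∘⋯∘M_p): M ≅ I[1,1], I[1,2]^2, I[1,4], I[3,3], I[5,5]^2.
μ_θ-semistable layers: μ^(1)=59; μ^(2)=23; μ^(3)=-13; μ^(4)=-37; μ^(5)=-49

((0, 0, 0, 1, 2); (0, 2, 0, 0, 0); (0, 1, 1, 0, 0); (4, 0, 0, 0, 0); (0, 0, 1, 0, 0))


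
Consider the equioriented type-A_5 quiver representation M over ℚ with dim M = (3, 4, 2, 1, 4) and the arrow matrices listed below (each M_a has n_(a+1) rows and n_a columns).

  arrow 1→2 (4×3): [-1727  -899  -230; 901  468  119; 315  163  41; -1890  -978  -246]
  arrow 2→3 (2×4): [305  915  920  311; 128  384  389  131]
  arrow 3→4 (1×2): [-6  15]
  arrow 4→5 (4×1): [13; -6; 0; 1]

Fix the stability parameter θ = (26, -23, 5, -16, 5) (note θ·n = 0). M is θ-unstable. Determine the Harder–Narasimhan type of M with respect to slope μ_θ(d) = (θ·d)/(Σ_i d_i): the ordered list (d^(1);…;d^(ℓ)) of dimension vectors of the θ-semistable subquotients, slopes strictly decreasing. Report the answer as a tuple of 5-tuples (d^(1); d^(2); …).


Interval decomposition of M: I[1,2], I[1,3], I[1,5], I[2,2], I[5,5]^3.
HN type (ℓ=4): μ^(1)=5; μ^(2)=3/2; μ^(3)=-2; μ^(4)=-23

((0, 0, 1, 0, 4); (2, 2, 0, 0, 0); (1, 1, 1, 1, 0); (0, 1, 0, 0, 0))


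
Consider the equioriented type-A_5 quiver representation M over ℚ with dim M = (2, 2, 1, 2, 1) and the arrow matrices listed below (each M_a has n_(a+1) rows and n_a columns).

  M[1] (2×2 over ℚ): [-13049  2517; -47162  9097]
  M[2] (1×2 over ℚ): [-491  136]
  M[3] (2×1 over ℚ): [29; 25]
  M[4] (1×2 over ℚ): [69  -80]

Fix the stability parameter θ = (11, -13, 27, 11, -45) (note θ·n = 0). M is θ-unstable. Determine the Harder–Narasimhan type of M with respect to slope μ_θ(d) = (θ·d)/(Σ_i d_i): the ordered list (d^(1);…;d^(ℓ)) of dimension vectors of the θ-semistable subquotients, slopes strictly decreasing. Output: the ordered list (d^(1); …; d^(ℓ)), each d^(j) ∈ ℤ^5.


Interval decomposition of M: I[1,2], I[1,5], I[4,4].
HN type (ℓ=3): μ^(1)=11; μ^(2)=-1; μ^(3)=-9/5

((0, 0, 0, 1, 0); (1, 1, 0, 0, 0); (1, 1, 1, 1, 1))


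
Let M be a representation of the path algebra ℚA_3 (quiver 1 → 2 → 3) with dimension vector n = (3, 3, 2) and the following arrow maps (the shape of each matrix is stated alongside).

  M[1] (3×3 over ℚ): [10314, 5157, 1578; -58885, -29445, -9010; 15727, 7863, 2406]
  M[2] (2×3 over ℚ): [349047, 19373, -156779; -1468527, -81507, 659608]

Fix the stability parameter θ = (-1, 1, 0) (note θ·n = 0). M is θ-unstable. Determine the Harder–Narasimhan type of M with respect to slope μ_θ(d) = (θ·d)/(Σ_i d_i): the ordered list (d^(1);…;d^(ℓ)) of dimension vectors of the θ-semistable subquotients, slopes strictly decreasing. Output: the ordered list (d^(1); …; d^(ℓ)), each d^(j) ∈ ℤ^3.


Via rank(M_{q-1}∘⋯∘M_p): M ≅ I[1,1], I[1,3]^2, I[2,2].
μ_θ-semistable layers: μ^(1)=1; μ^(2)=1/2; μ^(3)=-1

((0, 1, 0); (0, 2, 2); (3, 0, 0))


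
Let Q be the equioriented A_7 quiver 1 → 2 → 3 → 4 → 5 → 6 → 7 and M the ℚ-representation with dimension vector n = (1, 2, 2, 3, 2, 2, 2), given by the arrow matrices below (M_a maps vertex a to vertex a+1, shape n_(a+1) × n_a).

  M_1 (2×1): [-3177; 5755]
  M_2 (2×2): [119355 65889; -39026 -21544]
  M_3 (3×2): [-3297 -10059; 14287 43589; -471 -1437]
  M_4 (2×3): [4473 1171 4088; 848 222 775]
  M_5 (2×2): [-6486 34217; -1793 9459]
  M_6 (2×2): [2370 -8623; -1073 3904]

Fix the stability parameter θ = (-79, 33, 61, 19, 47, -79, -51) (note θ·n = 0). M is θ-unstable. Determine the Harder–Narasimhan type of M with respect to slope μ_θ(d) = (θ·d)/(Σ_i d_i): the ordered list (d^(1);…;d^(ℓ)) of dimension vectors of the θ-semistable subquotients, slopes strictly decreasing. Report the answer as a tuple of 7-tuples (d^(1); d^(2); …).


Barcode: M ≅ I[1,7], I[2,3], I[4,4], I[4,7]. HN layers by μ_θ (6 steps, strictly decreasing):
  μ^(1)=61; μ^(2)=33; μ^(3)=19; μ^(4)=5; μ^(5)=-16; μ^(6)=-79

((0, 0, 1, 0, 0, 0, 0); (0, 1, 0, 0, 0, 0, 0); (0, 0, 0, 1, 0, 0, 0); (0, 1, 1, 1, 1, 1, 1); (0, 0, 0, 1, 1, 1, 1); (1, 0, 0, 0, 0, 0, 0))


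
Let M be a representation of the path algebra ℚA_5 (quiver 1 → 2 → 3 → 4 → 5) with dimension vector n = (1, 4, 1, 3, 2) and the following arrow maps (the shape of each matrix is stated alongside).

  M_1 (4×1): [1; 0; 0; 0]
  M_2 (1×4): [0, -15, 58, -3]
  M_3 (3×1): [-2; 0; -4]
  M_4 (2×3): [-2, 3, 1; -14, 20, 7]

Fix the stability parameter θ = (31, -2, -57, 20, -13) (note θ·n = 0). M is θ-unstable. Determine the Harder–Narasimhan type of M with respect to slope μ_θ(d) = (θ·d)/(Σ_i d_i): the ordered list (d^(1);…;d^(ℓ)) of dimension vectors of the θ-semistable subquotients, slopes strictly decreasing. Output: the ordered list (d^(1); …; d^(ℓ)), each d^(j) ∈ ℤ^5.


Interval decomposition of M: I[1,2], I[2,2]^2, I[2,4], I[4,5]^2.
HN type (ℓ=5): μ^(1)=20; μ^(2)=29/2; μ^(3)=7/2; μ^(4)=-2; μ^(5)=-59/2

((0, 0, 0, 1, 0); (1, 1, 0, 0, 0); (0, 0, 0, 2, 2); (0, 2, 0, 0, 0); (0, 1, 1, 0, 0))


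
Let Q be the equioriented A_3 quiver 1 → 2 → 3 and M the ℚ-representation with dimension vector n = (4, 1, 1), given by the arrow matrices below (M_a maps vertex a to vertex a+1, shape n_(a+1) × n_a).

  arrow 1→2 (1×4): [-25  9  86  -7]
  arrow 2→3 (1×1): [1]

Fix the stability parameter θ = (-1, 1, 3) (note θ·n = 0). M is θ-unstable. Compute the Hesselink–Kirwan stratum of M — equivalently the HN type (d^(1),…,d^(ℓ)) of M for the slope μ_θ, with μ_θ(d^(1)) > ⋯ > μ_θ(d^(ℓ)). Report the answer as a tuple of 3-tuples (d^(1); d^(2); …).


Barcode: M ≅ I[1,1]^3, I[1,3]. HN layers by μ_θ (3 steps, strictly decreasing):
  μ^(1)=3; μ^(2)=1; μ^(3)=-1

((0, 0, 1); (0, 1, 0); (4, 0, 0))


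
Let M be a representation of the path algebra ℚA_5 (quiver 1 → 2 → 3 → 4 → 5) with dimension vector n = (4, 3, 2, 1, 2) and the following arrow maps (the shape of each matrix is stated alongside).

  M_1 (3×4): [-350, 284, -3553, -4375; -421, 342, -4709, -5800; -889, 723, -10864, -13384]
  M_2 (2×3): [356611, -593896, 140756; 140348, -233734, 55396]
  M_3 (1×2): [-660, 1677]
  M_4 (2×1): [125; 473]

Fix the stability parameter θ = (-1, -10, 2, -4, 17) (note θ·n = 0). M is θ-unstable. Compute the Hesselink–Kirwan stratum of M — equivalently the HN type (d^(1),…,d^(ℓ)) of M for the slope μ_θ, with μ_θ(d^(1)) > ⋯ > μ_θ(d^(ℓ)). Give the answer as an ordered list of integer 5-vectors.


Barcode: M ≅ I[1,1], I[1,2], I[1,3], I[1,5], I[5,5]. HN layers by μ_θ (4 steps, strictly decreasing):
  μ^(1)=17; μ^(2)=2; μ^(3)=-1; μ^(4)=-11/2

((0, 0, 0, 0, 2); (0, 0, 1, 0, 0); (1, 0, 1, 1, 0); (3, 3, 0, 0, 0))
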